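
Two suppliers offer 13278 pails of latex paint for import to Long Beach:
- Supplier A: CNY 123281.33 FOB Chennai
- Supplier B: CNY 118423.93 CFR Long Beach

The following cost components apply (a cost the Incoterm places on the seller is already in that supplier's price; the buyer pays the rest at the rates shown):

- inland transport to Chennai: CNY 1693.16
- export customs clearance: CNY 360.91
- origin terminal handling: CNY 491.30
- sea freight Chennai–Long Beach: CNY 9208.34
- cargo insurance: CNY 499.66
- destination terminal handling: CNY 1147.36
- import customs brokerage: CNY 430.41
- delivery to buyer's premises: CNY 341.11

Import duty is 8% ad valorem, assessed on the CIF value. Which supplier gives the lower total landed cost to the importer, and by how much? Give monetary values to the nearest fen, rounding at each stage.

Supplier B is cheaper by CNY 15191.00

Supplier A (FOB):
CIF value = FOB price + freight + insurance = 123281.33 + 9208.34 + 499.66 = 132989.33
Import duty = 132989.33 × 8% = 10639.15
Buyer bears (A): 9208.34 + 499.66 + 1147.36 + 430.41 + 341.11 = 11626.88
Landed cost (A) = invoice 123281.33 + 11626.88 + duty 10639.15 = 145547.36
Supplier B (CFR):
CIF value = CFR price + insurance = 118423.93 + 499.66 = 118923.59
Import duty = 118923.59 × 8% = 9513.89
Buyer bears (B): 499.66 + 1147.36 + 430.41 + 341.11 = 2418.54
Landed cost (B) = invoice 118423.93 + 2418.54 + duty 9513.89 = 130356.36
Difference = |145547.36 − 130356.36| = 15191.00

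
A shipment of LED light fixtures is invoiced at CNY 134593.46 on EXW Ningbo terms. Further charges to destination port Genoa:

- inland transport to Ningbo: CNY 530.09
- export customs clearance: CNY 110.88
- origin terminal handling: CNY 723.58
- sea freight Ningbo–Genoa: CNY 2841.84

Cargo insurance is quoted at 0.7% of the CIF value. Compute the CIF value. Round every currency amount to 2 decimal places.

CIF value: CNY 139778.30

Let C be the CIF value. C = EXW price + pre-shipment costs + freight + 0.7% × C
C − 0.7% × C = 134593.46 + 530.09 + 110.88 + 723.58 + 2841.84
0.993 × C = 138799.85
C = 138799.85 / 0.993 = 139778.30
Insurance premium = 0.7% × 139778.30 = 978.45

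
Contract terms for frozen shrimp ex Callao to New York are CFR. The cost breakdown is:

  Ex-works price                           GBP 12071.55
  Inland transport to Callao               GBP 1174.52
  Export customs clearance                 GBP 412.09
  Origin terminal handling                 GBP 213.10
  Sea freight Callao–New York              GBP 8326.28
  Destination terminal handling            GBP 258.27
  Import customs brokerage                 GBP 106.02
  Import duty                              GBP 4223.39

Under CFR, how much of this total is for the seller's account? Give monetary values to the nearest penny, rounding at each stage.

CFR: the seller pays costs through ocean freight to the destination port, but not insurance.
Seller's account: goods 12071.55 + inland to port 1174.52 + export clearance 412.09 + origin terminal 213.10 + freight 8326.28 = 22197.54
Buyer's account: destination terminal 258.27 + brokerage 106.02 + duty 4223.39 = 4587.68

Seller's account: GBP 22197.54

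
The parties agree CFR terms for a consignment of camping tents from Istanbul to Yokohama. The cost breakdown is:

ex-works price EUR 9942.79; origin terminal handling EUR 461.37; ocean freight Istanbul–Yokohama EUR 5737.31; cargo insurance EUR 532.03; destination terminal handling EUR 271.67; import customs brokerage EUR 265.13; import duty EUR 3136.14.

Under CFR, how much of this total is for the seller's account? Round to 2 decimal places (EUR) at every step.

Seller's account: EUR 16141.47

CFR: the seller pays costs through ocean freight to the destination port, but not insurance.
Seller's account: goods 9942.79 + origin terminal 461.37 + freight 5737.31 = 16141.47
Buyer's account: insurance 532.03 + destination terminal 271.67 + brokerage 265.13 + duty 3136.14 = 4204.97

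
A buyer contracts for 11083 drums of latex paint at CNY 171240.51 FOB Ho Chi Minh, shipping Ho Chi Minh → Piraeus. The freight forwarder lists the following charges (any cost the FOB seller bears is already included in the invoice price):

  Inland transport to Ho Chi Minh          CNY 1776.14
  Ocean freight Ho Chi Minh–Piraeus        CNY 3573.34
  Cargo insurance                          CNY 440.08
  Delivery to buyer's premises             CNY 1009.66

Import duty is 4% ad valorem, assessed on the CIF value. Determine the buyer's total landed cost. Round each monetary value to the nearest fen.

FOB: the seller bears costs until goods are on board at the origin port; the buyer bears freight, insurance and all costs thereafter.
Already in the invoice (seller's account under FOB): inland to port — exclude.
CIF value = FOB price + freight + insurance = 171240.51 + 3573.34 + 440.08 = 175253.93
Import duty = 175253.93 × 4% = 7010.16
Buyer bears: freight 3573.34 + insurance 440.08 + delivery 1009.66 + duty 7010.16 = 12033.24
Landed cost = invoice 171240.51 + 12033.24 = 183273.75

Total landed cost: CNY 183273.75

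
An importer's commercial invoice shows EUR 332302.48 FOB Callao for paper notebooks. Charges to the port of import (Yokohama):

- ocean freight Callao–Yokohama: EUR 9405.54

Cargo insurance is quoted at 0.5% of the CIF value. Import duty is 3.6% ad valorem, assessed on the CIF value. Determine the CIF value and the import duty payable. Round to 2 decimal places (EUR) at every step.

Let C be the CIF value. C = FOB price + freight + 0.5% × C
C − 0.5% × C = 332302.48 + 9405.54
0.995 × C = 341708.02
C = 341708.02 / 0.995 = 343425.15
Insurance premium = 0.5% × 343425.15 = 1717.13
Import duty = 343425.15 × 3.6% = 12363.31

CIF value: EUR 343425.15; import duty: EUR 12363.31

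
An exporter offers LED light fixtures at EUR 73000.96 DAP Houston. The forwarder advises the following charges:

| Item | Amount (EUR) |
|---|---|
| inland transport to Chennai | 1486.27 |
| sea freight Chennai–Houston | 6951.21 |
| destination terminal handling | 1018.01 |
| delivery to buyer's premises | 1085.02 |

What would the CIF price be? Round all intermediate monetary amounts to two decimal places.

CIF price: EUR 70897.93

Not relevant to the conversion: freight, inland to port — on the seller under both DAP and CIF; already in the DAP price and stays in the CIF price.
From DAP to CIF, the seller no longer bears: destination terminal, delivery.
CIF price = 73000.96 − 1018.01 − 1085.02 = 70897.93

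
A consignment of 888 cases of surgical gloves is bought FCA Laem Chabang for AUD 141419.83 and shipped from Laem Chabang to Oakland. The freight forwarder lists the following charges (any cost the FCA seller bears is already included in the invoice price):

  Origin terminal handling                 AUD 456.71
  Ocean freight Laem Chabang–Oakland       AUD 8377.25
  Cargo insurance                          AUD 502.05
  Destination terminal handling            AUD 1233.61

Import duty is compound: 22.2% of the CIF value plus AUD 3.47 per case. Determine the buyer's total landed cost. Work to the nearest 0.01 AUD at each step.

Total landed cost: AUD 188538.61

FCA: the seller delivers export-cleared goods to the carrier; the buyer bears costs from that point.
CIF value = FCA price + origin terminal + freight + insurance = 141419.83 + 456.71 + 8377.25 + 502.05 = 150755.84
Ad valorem component: 150755.84 × 22.2% = 33467.80
Specific component: 888 × 3.47 = 3081.36
Import duty = 33467.80 + 3081.36 = 36549.16
Buyer bears: origin terminal 456.71 + freight 8377.25 + insurance 502.05 + destination terminal 1233.61 + duty 36549.16 = 47118.78
Landed cost = invoice 141419.83 + 47118.78 = 188538.61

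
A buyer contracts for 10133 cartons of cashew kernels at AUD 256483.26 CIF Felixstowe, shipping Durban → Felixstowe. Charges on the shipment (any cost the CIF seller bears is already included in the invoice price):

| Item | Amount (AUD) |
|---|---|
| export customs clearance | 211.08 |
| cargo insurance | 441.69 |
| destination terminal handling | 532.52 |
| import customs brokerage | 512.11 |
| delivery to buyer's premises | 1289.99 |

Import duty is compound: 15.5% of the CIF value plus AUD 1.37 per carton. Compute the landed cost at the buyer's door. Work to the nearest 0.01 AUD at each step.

Total landed cost: AUD 312455.00

CIF: the seller pays costs through ocean freight and marine insurance to the destination port.
Already in the invoice (seller's account under CIF): export clearance, insurance — exclude.
The CIF price already equals the CIF value: 256483.26
Ad valorem component: 256483.26 × 15.5% = 39754.91
Specific component: 10133 × 1.37 = 13882.21
Import duty = 39754.91 + 13882.21 = 53637.12
Buyer bears: destination terminal 532.52 + brokerage 512.11 + delivery 1289.99 + duty 53637.12 = 55971.74
Landed cost = invoice 256483.26 + 55971.74 = 312455.00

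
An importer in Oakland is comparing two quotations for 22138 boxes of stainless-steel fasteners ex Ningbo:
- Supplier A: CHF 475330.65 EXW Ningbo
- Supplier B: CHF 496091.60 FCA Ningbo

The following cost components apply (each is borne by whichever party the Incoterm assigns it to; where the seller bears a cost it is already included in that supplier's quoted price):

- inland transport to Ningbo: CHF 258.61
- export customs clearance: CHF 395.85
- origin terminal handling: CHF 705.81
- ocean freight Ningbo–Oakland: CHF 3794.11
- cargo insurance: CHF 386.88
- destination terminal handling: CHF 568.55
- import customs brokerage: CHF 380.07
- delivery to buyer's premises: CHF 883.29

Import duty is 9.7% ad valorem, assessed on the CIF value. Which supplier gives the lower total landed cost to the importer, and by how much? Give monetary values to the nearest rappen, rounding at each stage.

Supplier A is cheaper by CHF 22056.81

Supplier A (EXW):
CIF value = EXW price + inland to port + export clearance + origin terminal + freight + insurance = 475330.65 + 258.61 + 395.85 + 705.81 + 3794.11 + 386.88 = 480871.91
Import duty = 480871.91 × 9.7% = 46644.58
Buyer bears (A): 258.61 + 395.85 + 705.81 + 3794.11 + 386.88 + 568.55 + 380.07 + 883.29 = 7373.17
Landed cost (A) = invoice 475330.65 + 7373.17 + duty 46644.58 = 529348.40
Supplier B (FCA):
CIF value = FCA price + origin terminal + freight + insurance = 496091.60 + 705.81 + 3794.11 + 386.88 = 500978.40
Import duty = 500978.40 × 9.7% = 48594.90
Buyer bears (B): 705.81 + 3794.11 + 386.88 + 568.55 + 380.07 + 883.29 = 6718.71
Landed cost (B) = invoice 496091.60 + 6718.71 + duty 48594.90 = 551405.21
Difference = |529348.40 − 551405.21| = 22056.81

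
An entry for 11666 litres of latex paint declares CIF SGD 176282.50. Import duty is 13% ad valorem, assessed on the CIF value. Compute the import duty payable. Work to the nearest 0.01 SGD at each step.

Import duty: SGD 22916.73

Import duty = 176282.50 × 13% = 22916.73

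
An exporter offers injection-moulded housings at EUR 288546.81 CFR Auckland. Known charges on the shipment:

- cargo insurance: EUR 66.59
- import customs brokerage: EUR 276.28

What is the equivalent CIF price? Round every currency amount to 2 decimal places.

Not relevant to the conversion: brokerage — on the buyer under both terms; not part of either seller's price.
From CFR to CIF, the seller additionally bears: insurance.
CIF price = 288546.81 + 66.59 = 288613.40

CIF price: EUR 288613.40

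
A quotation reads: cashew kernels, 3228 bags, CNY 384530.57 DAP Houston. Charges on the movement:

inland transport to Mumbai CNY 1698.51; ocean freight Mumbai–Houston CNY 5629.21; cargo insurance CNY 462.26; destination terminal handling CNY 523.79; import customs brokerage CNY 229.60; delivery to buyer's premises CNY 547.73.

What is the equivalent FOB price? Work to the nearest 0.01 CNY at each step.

FOB price: CNY 377367.58

Not relevant to the conversion: inland to port — on the seller under both DAP and FOB; already in the DAP price and stays in the FOB price. brokerage — on the buyer under both terms; not part of either seller's price.
From DAP to FOB, the seller no longer bears: freight, insurance, destination terminal, delivery.
FOB price = 384530.57 − 5629.21 − 462.26 − 523.79 − 547.73 = 377367.58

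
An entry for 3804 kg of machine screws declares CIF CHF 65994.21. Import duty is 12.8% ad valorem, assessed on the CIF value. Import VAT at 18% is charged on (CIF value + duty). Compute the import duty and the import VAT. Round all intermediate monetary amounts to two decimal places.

Import duty: CHF 8447.26; import VAT: CHF 13399.46

Import duty = 65994.21 × 12.8% = 8447.26
VAT base = CIF + duty = 65994.21 + 8447.26 = 74441.47
Import VAT = 74441.47 × 18% = 13399.46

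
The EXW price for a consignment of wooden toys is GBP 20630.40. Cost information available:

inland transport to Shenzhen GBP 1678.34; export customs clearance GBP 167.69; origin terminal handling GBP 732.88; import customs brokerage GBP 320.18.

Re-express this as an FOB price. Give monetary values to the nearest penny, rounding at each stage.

Not relevant to the conversion: brokerage — on the buyer under both terms; not part of either seller's price.
From EXW to FOB, the seller additionally bears: inland to port, export clearance, origin terminal.
FOB price = 20630.40 + 1678.34 + 167.69 + 732.88 = 23209.31

FOB price: GBP 23209.31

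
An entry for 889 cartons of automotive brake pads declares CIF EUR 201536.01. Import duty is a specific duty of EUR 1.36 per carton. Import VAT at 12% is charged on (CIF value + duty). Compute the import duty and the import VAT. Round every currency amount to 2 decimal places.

Import duty: EUR 1209.04; import VAT: EUR 24329.41

Import duty = 889 × 1.36 = 1209.04
VAT base = CIF + duty = 201536.01 + 1209.04 = 202745.05
Import VAT = 202745.05 × 12% = 24329.41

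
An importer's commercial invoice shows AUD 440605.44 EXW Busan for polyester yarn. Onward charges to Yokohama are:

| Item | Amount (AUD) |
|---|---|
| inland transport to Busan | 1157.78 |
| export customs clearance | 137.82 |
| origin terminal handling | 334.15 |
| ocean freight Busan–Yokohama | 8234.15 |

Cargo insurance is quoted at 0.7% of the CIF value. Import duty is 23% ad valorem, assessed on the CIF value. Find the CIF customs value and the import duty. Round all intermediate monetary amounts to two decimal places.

CIF value: AUD 453644.85; import duty: AUD 104338.32

Let C be the CIF value. C = EXW price + pre-shipment costs + freight + 0.7% × C
C − 0.7% × C = 440605.44 + 1157.78 + 137.82 + 334.15 + 8234.15
0.993 × C = 450469.34
C = 450469.34 / 0.993 = 453644.85
Insurance premium = 0.7% × 453644.85 = 3175.51
Import duty = 453644.85 × 23% = 104338.32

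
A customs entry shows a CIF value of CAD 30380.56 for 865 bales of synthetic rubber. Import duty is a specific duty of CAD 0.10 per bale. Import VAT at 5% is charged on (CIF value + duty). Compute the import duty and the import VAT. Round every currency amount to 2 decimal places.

Import duty: CAD 86.50; import VAT: CAD 1523.35

Import duty = 865 × 0.10 = 86.50
VAT base = CIF + duty = 30380.56 + 86.50 = 30467.06
Import VAT = 30467.06 × 5% = 1523.35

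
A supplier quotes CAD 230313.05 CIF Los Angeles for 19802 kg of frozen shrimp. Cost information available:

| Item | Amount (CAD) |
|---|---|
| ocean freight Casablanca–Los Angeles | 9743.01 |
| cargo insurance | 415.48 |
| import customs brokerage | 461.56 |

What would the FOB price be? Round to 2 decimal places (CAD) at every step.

FOB price: CAD 220154.56

Not relevant to the conversion: brokerage — on the buyer under both terms; not part of either seller's price.
From CIF to FOB, the seller no longer bears: freight, insurance.
FOB price = 230313.05 − 9743.01 − 415.48 = 220154.56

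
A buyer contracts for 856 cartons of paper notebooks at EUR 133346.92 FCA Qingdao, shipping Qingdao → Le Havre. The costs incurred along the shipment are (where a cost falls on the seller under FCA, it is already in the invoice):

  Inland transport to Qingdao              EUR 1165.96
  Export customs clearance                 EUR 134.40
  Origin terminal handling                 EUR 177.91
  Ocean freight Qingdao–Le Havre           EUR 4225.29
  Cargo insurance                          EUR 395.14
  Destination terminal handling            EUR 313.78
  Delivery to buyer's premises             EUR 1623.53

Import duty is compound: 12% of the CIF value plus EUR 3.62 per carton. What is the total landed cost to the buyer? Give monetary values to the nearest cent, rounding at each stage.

Total landed cost: EUR 159758.72

FCA: the seller delivers export-cleared goods to the carrier; the buyer bears costs from that point.
Already in the invoice (seller's account under FCA): inland to port, export clearance — exclude.
CIF value = FCA price + origin terminal + freight + insurance = 133346.92 + 177.91 + 4225.29 + 395.14 = 138145.26
Ad valorem component: 138145.26 × 12% = 16577.43
Specific component: 856 × 3.62 = 3098.72
Import duty = 16577.43 + 3098.72 = 19676.15
Buyer bears: origin terminal 177.91 + freight 4225.29 + insurance 395.14 + destination terminal 313.78 + delivery 1623.53 + duty 19676.15 = 26411.80
Landed cost = invoice 133346.92 + 26411.80 = 159758.72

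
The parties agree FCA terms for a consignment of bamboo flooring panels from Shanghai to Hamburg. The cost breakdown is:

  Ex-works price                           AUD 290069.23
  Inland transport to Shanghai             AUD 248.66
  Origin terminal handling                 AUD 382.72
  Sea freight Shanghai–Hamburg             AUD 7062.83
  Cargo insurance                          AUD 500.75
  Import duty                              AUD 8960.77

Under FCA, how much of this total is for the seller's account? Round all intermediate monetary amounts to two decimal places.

Seller's account: AUD 290317.89

FCA: the seller delivers export-cleared goods to the carrier; the buyer bears costs from that point.
Seller's account: goods 290069.23 + inland to port 248.66 = 290317.89
Buyer's account: origin terminal 382.72 + freight 7062.83 + insurance 500.75 + duty 8960.77 = 16907.07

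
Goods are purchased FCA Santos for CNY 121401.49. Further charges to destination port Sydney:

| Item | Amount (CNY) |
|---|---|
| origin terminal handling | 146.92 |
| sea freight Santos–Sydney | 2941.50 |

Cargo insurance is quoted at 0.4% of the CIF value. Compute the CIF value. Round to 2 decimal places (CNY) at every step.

Let C be the CIF value. C = FCA price + pre-shipment costs + freight + 0.4% × C
C − 0.4% × C = 121401.49 + 146.92 + 2941.50
0.996 × C = 124489.91
C = 124489.91 / 0.996 = 124989.87
Insurance premium = 0.4% × 124989.87 = 499.96

CIF value: CNY 124989.87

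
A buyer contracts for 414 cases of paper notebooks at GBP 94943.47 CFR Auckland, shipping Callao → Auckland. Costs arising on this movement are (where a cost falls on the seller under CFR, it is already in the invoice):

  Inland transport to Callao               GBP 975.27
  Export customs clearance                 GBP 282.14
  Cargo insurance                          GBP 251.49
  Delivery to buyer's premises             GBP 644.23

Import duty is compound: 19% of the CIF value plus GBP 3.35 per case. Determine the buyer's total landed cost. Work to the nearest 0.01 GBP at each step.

CFR: the seller pays costs through ocean freight to the destination port, but not insurance.
Already in the invoice (seller's account under CFR): inland to port, export clearance — exclude.
CIF value = CFR price + insurance = 94943.47 + 251.49 = 95194.96
Ad valorem component: 95194.96 × 19% = 18087.04
Specific component: 414 × 3.35 = 1386.90
Import duty = 18087.04 + 1386.90 = 19473.94
Buyer bears: insurance 251.49 + delivery 644.23 + duty 19473.94 = 20369.66
Landed cost = invoice 94943.47 + 20369.66 = 115313.13

Total landed cost: GBP 115313.13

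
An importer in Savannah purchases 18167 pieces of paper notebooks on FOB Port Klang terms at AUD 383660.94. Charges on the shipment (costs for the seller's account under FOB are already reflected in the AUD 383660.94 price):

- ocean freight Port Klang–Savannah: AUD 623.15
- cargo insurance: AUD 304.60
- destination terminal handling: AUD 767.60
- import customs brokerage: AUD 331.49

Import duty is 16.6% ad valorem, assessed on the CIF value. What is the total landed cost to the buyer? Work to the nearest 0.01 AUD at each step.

Total landed cost: AUD 449529.50

FOB: the seller bears costs until goods are on board at the origin port; the buyer bears freight, insurance and all costs thereafter.
CIF value = FOB price + freight + insurance = 383660.94 + 623.15 + 304.60 = 384588.69
Import duty = 384588.69 × 16.6% = 63841.72
Buyer bears: freight 623.15 + insurance 304.60 + destination terminal 767.60 + brokerage 331.49 + duty 63841.72 = 65868.56
Landed cost = invoice 383660.94 + 65868.56 = 449529.50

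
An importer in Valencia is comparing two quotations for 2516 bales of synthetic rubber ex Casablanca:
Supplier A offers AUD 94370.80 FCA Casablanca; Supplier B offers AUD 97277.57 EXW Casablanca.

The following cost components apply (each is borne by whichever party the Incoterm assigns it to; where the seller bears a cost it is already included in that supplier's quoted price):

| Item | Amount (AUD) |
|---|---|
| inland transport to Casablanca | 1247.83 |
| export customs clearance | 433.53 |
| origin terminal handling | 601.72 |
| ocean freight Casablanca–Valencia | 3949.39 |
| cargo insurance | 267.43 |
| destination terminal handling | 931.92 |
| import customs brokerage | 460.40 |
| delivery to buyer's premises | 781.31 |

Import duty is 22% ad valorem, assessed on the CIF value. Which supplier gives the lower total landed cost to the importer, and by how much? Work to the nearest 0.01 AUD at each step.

Supplier A (FCA):
CIF value = FCA price + origin terminal + freight + insurance = 94370.80 + 601.72 + 3949.39 + 267.43 = 99189.34
Import duty = 99189.34 × 22% = 21821.65
Buyer bears (A): 601.72 + 3949.39 + 267.43 + 931.92 + 460.40 + 781.31 = 6992.17
Landed cost (A) = invoice 94370.80 + 6992.17 + duty 21821.65 = 123184.62
Supplier B (EXW):
CIF value = EXW price + inland to port + export clearance + origin terminal + freight + insurance = 97277.57 + 1247.83 + 433.53 + 601.72 + 3949.39 + 267.43 = 103777.47
Import duty = 103777.47 × 22% = 22831.04
Buyer bears (B): 1247.83 + 433.53 + 601.72 + 3949.39 + 267.43 + 931.92 + 460.40 + 781.31 = 8673.53
Landed cost (B) = invoice 97277.57 + 8673.53 + duty 22831.04 = 128782.14
Difference = |123184.62 − 128782.14| = 5597.52

Supplier A is cheaper by AUD 5597.52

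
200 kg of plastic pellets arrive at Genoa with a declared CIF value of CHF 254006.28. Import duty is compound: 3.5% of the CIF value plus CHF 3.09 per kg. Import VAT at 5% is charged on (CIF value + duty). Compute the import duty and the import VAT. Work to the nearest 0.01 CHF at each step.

Ad valorem component: 254006.28 × 3.5% = 8890.22
Specific component: 200 × 3.09 = 618.00
Import duty = 8890.22 + 618.00 = 9508.22
VAT base = CIF + duty = 254006.28 + 9508.22 = 263514.50
Import VAT = 263514.50 × 5% = 13175.73

Import duty: CHF 9508.22; import VAT: CHF 13175.73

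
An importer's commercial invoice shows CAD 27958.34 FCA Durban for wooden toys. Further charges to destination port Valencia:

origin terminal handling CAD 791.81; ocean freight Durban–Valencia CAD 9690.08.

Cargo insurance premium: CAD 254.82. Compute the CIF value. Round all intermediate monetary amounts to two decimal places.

CIF = FCA price + pre-shipment costs + freight + insurance
CIF = 27958.34 + 791.81 + 9690.08 + 254.82 = 38695.05

CIF value: CAD 38695.05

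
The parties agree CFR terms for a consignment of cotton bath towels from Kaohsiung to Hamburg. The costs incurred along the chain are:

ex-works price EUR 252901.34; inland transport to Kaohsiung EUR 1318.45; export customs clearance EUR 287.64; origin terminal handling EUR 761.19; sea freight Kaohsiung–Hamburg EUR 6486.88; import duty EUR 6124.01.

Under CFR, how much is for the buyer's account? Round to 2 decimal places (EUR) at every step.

CFR: the seller pays costs through ocean freight to the destination port, but not insurance.
Seller's account: goods 252901.34 + inland to port 1318.45 + export clearance 287.64 + origin terminal 761.19 + freight 6486.88 = 261755.50
Buyer's account: duty 6124.01 = 6124.01

Buyer's account: EUR 6124.01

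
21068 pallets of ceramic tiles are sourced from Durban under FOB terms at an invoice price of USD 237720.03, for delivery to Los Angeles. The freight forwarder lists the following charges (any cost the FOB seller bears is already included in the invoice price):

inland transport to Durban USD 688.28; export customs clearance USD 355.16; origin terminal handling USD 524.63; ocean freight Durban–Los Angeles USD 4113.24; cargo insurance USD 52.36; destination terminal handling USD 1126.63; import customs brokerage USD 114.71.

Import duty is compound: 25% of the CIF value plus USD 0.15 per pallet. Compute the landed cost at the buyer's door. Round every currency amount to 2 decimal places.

Total landed cost: USD 306758.58

FOB: the seller bears costs until goods are on board at the origin port; the buyer bears freight, insurance and all costs thereafter.
Already in the invoice (seller's account under FOB): inland to port, export clearance, origin terminal — exclude.
CIF value = FOB price + freight + insurance = 237720.03 + 4113.24 + 52.36 = 241885.63
Ad valorem component: 241885.63 × 25% = 60471.41
Specific component: 21068 × 0.15 = 3160.20
Import duty = 60471.41 + 3160.20 = 63631.61
Buyer bears: freight 4113.24 + insurance 52.36 + destination terminal 1126.63 + brokerage 114.71 + duty 63631.61 = 69038.55
Landed cost = invoice 237720.03 + 69038.55 = 306758.58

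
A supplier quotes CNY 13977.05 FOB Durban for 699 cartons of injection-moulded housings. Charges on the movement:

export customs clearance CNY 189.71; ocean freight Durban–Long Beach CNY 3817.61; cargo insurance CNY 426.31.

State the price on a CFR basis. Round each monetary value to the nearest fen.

CFR price: CNY 17794.66

Not relevant to the conversion: export clearance — on the seller under both FOB and CFR; already in the FOB price and stays in the CFR price. insurance — on the buyer under both terms; not part of either seller's price.
From FOB to CFR, the seller additionally bears: freight.
CFR price = 13977.05 + 3817.61 = 17794.66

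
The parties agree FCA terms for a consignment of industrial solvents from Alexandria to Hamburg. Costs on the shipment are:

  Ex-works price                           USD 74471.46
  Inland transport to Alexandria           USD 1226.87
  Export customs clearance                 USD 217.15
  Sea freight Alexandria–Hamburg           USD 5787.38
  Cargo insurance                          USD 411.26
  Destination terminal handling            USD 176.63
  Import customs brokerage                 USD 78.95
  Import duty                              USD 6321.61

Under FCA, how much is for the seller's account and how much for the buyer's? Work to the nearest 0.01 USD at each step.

FCA: the seller delivers export-cleared goods to the carrier; the buyer bears costs from that point.
Seller's account: goods 74471.46 + inland to port 1226.87 + export clearance 217.15 = 75915.48
Buyer's account: freight 5787.38 + insurance 411.26 + destination terminal 176.63 + brokerage 78.95 + duty 6321.61 = 12775.83

Seller: USD 75915.48; buyer: USD 12775.83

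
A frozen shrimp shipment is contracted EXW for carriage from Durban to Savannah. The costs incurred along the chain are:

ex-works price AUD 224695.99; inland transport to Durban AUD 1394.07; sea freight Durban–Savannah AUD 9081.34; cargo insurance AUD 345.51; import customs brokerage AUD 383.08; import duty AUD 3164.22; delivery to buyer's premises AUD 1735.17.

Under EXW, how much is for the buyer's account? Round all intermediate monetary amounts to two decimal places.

EXW: the seller makes goods available at their premises; the buyer bears all onward costs.
Seller's account: goods 224695.99 = 224695.99
Buyer's account: inland to port 1394.07 + freight 9081.34 + insurance 345.51 + brokerage 383.08 + duty 3164.22 + delivery 1735.17 = 16103.39

Buyer's account: AUD 16103.39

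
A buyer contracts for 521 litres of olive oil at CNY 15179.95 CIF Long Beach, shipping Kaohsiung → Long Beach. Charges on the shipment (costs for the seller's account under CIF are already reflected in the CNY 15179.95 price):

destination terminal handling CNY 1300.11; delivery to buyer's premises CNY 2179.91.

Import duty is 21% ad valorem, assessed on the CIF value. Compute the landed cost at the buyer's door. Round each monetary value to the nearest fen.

CIF: the seller pays costs through ocean freight and marine insurance to the destination port.
The CIF price already equals the CIF value: 15179.95
Import duty = 15179.95 × 21% = 3187.79
Buyer bears: destination terminal 1300.11 + delivery 2179.91 + duty 3187.79 = 6667.81
Landed cost = invoice 15179.95 + 6667.81 = 21847.76

Total landed cost: CNY 21847.76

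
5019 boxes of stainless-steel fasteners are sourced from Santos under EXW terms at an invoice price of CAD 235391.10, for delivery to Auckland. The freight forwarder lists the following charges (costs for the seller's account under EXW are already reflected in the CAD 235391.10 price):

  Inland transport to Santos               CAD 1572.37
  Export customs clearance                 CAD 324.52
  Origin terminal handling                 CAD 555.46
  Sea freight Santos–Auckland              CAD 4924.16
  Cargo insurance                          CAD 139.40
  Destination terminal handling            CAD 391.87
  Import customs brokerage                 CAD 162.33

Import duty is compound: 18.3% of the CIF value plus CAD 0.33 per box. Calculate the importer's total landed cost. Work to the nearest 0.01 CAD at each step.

Total landed cost: CAD 289569.46

EXW: the seller makes goods available at their premises; the buyer bears all onward costs.
CIF value = EXW price + inland to port + export clearance + origin terminal + freight + insurance = 235391.10 + 1572.37 + 324.52 + 555.46 + 4924.16 + 139.40 = 242907.01
Ad valorem component: 242907.01 × 18.3% = 44451.98
Specific component: 5019 × 0.33 = 1656.27
Import duty = 44451.98 + 1656.27 = 46108.25
Buyer bears: inland to port 1572.37 + export clearance 324.52 + origin terminal 555.46 + freight 4924.16 + insurance 139.40 + destination terminal 391.87 + brokerage 162.33 + duty 46108.25 = 54178.36
Landed cost = invoice 235391.10 + 54178.36 = 289569.46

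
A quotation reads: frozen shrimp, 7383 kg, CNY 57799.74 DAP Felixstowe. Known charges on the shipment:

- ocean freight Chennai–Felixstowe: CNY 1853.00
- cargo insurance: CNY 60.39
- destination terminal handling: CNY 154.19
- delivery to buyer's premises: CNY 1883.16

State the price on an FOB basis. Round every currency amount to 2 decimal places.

FOB price: CNY 53849.00

From DAP to FOB, the seller no longer bears: freight, insurance, destination terminal, delivery.
FOB price = 57799.74 − 1853.00 − 60.39 − 154.19 − 1883.16 = 53849.00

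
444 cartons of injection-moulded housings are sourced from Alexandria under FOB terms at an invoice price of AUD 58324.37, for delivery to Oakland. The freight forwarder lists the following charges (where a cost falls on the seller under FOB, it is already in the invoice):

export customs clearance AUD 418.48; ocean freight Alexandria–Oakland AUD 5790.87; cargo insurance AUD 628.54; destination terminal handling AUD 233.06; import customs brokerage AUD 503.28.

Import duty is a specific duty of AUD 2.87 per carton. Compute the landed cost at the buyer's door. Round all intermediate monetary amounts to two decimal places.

Total landed cost: AUD 66754.40

FOB: the seller bears costs until goods are on board at the origin port; the buyer bears freight, insurance and all costs thereafter.
Already in the invoice (seller's account under FOB): export clearance — exclude.
CIF value = FOB price + freight + insurance = 58324.37 + 5790.87 + 628.54 = 64743.78
Import duty = 444 × 2.87 = 1274.28
Buyer bears: freight 5790.87 + insurance 628.54 + destination terminal 233.06 + brokerage 503.28 + duty 1274.28 = 8430.03
Landed cost = invoice 58324.37 + 8430.03 = 66754.40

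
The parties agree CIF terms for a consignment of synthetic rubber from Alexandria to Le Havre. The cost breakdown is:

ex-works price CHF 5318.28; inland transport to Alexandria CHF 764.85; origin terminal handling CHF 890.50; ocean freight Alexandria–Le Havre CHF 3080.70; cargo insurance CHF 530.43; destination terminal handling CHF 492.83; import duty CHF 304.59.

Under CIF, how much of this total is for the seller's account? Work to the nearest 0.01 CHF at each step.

CIF: the seller pays costs through ocean freight and marine insurance to the destination port.
Seller's account: goods 5318.28 + inland to port 764.85 + origin terminal 890.50 + freight 3080.70 + insurance 530.43 = 10584.76
Buyer's account: destination terminal 492.83 + duty 304.59 = 797.42

Seller's account: CHF 10584.76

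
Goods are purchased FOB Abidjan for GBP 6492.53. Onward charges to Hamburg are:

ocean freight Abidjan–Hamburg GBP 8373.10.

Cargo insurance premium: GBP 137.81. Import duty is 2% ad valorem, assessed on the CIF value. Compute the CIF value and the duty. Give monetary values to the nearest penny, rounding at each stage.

CIF = FOB price + freight + insurance
CIF = 6492.53 + 8373.10 + 137.81 = 15003.44
Import duty = 15003.44 × 2% = 300.07

CIF value: GBP 15003.44; import duty: GBP 300.07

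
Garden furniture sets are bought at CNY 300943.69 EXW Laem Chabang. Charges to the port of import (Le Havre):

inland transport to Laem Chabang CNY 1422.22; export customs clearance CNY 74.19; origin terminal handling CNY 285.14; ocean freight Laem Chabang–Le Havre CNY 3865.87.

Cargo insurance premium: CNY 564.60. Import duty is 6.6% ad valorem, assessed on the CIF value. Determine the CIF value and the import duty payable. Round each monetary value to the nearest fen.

CIF = EXW price + pre-shipment costs + freight + insurance
CIF = 300943.69 + 1422.22 + 74.19 + 285.14 + 3865.87 + 564.60 = 307155.71
Import duty = 307155.71 × 6.6% = 20272.28

CIF value: CNY 307155.71; import duty: CNY 20272.28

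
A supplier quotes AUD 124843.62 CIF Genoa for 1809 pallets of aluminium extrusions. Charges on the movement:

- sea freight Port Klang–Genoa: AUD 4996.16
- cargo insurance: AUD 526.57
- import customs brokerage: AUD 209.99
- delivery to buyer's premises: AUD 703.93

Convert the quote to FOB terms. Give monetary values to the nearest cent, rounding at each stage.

FOB price: AUD 119320.89

Not relevant to the conversion: delivery, brokerage — on the buyer under both terms; not part of either seller's price.
From CIF to FOB, the seller no longer bears: freight, insurance.
FOB price = 124843.62 − 4996.16 − 526.57 = 119320.89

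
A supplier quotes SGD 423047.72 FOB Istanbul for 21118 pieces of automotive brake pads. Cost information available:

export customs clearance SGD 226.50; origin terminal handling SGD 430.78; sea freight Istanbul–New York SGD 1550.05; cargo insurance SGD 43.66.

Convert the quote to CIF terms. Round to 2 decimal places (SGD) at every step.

Not relevant to the conversion: export clearance, origin terminal — on the seller under both FOB and CIF; already in the FOB price and stays in the CIF price.
From FOB to CIF, the seller additionally bears: freight, insurance.
CIF price = 423047.72 + 1550.05 + 43.66 = 424641.43

CIF price: SGD 424641.43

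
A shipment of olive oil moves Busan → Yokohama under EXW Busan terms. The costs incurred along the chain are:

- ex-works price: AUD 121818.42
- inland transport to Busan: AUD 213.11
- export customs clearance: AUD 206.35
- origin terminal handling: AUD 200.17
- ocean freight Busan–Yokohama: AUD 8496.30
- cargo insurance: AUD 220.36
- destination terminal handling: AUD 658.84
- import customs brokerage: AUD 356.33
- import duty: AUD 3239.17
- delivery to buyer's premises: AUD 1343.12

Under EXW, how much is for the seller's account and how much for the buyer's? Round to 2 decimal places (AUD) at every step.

Seller: AUD 121818.42; buyer: AUD 14933.75

EXW: the seller makes goods available at their premises; the buyer bears all onward costs.
Seller's account: goods 121818.42 = 121818.42
Buyer's account: inland to port 213.11 + export clearance 206.35 + origin terminal 200.17 + freight 8496.30 + insurance 220.36 + destination terminal 658.84 + brokerage 356.33 + duty 3239.17 + delivery 1343.12 = 14933.75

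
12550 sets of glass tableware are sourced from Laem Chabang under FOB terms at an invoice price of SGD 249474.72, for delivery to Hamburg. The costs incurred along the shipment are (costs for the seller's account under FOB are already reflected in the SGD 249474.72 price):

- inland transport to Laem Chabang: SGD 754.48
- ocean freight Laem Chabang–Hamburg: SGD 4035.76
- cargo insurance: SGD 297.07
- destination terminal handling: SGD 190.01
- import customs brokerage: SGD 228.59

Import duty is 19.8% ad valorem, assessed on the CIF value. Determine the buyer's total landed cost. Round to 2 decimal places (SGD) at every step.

FOB: the seller bears costs until goods are on board at the origin port; the buyer bears freight, insurance and all costs thereafter.
Already in the invoice (seller's account under FOB): inland to port — exclude.
CIF value = FOB price + freight + insurance = 249474.72 + 4035.76 + 297.07 = 253807.55
Import duty = 253807.55 × 19.8% = 50253.89
Buyer bears: freight 4035.76 + insurance 297.07 + destination terminal 190.01 + brokerage 228.59 + duty 50253.89 = 55005.32
Landed cost = invoice 249474.72 + 55005.32 = 304480.04

Total landed cost: SGD 304480.04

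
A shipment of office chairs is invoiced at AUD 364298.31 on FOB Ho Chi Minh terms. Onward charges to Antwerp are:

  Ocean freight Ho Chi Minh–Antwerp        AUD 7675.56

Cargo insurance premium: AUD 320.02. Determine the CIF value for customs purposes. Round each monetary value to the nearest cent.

CIF value: AUD 372293.89

CIF = FOB price + freight + insurance
CIF = 364298.31 + 7675.56 + 320.02 = 372293.89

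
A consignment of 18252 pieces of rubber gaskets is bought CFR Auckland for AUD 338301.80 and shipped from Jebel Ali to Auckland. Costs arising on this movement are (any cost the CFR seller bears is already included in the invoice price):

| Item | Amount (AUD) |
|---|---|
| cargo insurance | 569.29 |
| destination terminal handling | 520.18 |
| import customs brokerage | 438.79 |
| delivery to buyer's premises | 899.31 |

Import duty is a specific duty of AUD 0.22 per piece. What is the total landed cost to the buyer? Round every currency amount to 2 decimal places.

CFR: the seller pays costs through ocean freight to the destination port, but not insurance.
CIF value = CFR price + insurance = 338301.80 + 569.29 = 338871.09
Import duty = 18252 × 0.22 = 4015.44
Buyer bears: insurance 569.29 + destination terminal 520.18 + brokerage 438.79 + delivery 899.31 + duty 4015.44 = 6443.01
Landed cost = invoice 338301.80 + 6443.01 = 344744.81

Total landed cost: AUD 344744.81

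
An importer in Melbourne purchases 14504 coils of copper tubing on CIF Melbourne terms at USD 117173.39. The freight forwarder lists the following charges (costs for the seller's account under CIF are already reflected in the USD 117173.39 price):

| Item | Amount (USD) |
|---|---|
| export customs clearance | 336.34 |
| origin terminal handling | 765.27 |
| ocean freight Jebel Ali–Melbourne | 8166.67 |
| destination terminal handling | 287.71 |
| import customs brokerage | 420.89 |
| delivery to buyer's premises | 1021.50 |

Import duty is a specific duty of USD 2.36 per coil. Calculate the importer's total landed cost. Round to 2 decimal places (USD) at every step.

Total landed cost: USD 153132.93

CIF: the seller pays costs through ocean freight and marine insurance to the destination port.
Already in the invoice (seller's account under CIF): export clearance, origin terminal, freight — exclude.
The CIF price already equals the CIF value: 117173.39
Import duty = 14504 × 2.36 = 34229.44
Buyer bears: destination terminal 287.71 + brokerage 420.89 + delivery 1021.50 + duty 34229.44 = 35959.54
Landed cost = invoice 117173.39 + 35959.54 = 153132.93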